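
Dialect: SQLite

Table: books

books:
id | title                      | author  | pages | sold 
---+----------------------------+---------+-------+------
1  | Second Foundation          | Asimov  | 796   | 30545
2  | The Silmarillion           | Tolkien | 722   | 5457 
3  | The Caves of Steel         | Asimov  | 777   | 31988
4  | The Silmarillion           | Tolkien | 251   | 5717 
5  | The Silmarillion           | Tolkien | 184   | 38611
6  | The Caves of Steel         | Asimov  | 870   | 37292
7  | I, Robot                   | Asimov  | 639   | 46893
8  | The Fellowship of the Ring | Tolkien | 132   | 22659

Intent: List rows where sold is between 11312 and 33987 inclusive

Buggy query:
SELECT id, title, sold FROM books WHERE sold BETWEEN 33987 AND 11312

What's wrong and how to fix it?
Bug: The bounds are reversed; BETWEEN a AND b requires a <= b to match anything

Fix: Write BETWEEN 11312 AND 33987

Corrected query:
SELECT id, title, sold FROM books WHERE sold BETWEEN 11312 AND 33987

Result:
id | title                      | sold 
---+----------------------------+------
1  | Second Foundation          | 30545
3  | The Caves of Steel         | 31988
8  | The Fellowship of the Ring | 22659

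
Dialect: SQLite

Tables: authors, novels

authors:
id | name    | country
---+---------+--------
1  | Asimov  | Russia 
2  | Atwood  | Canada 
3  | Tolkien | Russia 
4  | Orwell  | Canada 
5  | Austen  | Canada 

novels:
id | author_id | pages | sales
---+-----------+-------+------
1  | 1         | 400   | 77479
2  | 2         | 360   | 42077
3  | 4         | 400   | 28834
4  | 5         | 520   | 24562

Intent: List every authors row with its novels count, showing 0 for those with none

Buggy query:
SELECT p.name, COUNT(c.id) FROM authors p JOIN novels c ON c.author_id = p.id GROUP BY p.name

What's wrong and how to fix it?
Bug: An inner join excludes parents with zero children

Fix: Use LEFT JOIN so parents without children still appear (COUNT(c.id) gives 0)

Corrected query:
SELECT p.name, COUNT(c.id) FROM authors p LEFT JOIN novels c ON c.author_id = p.id GROUP BY p.name

Result:
name    | COUNT(c.id)
--------+------------
Asimov  | 1          
Atwood  | 1          
Austen  | 1          
Orwell  | 1          
Tolkien | 0          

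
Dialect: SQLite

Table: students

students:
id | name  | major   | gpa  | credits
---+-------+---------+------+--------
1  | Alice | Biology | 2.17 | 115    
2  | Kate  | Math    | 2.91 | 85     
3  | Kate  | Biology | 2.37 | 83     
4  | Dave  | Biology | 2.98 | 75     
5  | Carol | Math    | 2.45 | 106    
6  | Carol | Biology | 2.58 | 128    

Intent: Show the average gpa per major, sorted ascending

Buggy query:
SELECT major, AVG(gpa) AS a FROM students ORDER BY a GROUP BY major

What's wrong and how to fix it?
Bug: GROUP BY must precede ORDER BY

Fix: Reorder: SELECT … FROM … GROUP BY … ORDER BY …

Corrected query:
SELECT major, AVG(gpa) AS a FROM students GROUP BY major ORDER BY a

Result:
major   | a    
--------+------
Biology | 2.525
Math    | 2.68 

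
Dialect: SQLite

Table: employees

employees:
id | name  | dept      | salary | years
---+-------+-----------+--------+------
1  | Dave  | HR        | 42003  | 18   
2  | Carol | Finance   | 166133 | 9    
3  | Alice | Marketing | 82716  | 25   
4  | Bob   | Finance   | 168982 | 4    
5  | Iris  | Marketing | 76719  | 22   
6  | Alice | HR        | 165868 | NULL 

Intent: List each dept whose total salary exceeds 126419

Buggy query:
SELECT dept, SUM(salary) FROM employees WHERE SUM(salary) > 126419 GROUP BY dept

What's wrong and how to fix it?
Bug: Aggregate functions cannot appear in a WHERE clause

Fix: Use HAVING (which filters groups after aggregation) instead of WHERE

Corrected query:
SELECT dept, SUM(salary) FROM employees GROUP BY dept HAVING SUM(salary) > 126419

Result:
dept      | SUM(salary)
----------+------------
Finance   | 335115     
HR        | 207871     
Marketing | 159435     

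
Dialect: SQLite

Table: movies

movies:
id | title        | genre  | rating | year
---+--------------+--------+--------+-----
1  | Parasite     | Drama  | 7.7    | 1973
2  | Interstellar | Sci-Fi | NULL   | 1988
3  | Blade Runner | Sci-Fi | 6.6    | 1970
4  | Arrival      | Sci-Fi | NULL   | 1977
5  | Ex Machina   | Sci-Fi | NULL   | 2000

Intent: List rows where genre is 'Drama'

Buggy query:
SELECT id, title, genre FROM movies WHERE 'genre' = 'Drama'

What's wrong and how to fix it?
Bug: 'genre' in single quotes is a string literal, not the column; the comparison is literal-vs-literal and never true

Fix: Remove the quotes around the column name (or use double quotes for an identifier)

Corrected query:
SELECT id, title, genre FROM movies WHERE genre = 'Drama'

Result:
id | title    | genre
---+----------+------
1  | Parasite | Drama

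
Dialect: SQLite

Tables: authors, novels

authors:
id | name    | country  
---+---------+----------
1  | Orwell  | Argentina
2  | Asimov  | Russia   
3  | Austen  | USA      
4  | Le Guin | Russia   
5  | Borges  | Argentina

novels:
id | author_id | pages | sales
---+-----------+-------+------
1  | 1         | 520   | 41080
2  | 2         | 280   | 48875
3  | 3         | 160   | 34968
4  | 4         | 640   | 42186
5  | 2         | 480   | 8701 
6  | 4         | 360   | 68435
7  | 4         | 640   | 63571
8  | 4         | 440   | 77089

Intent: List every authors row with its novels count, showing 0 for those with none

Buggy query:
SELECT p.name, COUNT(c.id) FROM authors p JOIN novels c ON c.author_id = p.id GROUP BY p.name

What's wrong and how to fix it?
Bug: INNER JOIN drops authors rows that have no matching novels rows

Fix: Use LEFT JOIN so parents without children still appear (COUNT(c.id) gives 0)

Corrected query:
SELECT p.name, COUNT(c.id) FROM authors p LEFT JOIN novels c ON c.author_id = p.id GROUP BY p.name

Result:
name    | COUNT(c.id)
--------+------------
Asimov  | 2          
Austen  | 1          
Borges  | 0          
Le Guin | 4          
Orwell  | 1          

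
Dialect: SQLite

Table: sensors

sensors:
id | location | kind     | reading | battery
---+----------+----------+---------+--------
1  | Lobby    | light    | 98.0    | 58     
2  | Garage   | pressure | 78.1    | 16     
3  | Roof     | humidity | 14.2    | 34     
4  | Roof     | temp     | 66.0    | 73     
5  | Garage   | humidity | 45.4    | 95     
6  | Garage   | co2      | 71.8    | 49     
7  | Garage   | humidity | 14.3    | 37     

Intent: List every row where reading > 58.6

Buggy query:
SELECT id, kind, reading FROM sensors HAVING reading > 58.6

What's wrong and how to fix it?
Bug: This is a non-aggregate query (no GROUP BY, no aggregates), so in SQLite the HAVING clause is invalid here; a row-level condition belongs in WHERE

Fix: Use WHERE for row-level filtering

Corrected query:
SELECT id, kind, reading FROM sensors WHERE reading > 58.6

Result:
id | kind     | reading
---+----------+--------
1  | light    | 98     
2  | pressure | 78.1   
4  | temp     | 66     
6  | co2      | 71.8   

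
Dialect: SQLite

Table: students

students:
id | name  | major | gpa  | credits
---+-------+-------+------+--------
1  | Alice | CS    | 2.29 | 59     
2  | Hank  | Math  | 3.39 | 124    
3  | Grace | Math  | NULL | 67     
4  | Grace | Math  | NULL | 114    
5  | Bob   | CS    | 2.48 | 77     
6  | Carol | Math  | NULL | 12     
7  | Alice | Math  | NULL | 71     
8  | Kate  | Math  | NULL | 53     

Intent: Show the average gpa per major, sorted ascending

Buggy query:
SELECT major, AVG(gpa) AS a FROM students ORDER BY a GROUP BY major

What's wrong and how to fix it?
Bug: ORDER BY appears before GROUP BY; SQL clause order requires GROUP BY first

Fix: Reorder: SELECT … FROM … GROUP BY … ORDER BY …

Corrected query:
SELECT major, AVG(gpa) AS a FROM students GROUP BY major ORDER BY a

Result:
major | a    
------+------
CS    | 2.385
Math  | 3.39 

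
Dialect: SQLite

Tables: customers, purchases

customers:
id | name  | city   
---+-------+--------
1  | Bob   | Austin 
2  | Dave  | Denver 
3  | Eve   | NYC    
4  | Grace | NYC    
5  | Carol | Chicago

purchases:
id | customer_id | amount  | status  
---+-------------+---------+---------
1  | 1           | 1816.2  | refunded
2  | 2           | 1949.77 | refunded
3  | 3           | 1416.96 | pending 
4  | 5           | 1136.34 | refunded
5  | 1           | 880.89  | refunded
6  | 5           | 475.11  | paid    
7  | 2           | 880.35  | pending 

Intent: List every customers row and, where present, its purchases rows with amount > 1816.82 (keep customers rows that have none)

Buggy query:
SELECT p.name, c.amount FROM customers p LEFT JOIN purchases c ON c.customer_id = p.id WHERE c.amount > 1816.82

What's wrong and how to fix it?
Bug: A WHERE condition on the right-hand table after LEFT JOIN drops unmatched parents

Fix: Put 'c.amount > 1816.82' in the JOIN's ON clause instead of WHERE

Corrected query:
SELECT p.name, c.amount FROM customers p LEFT JOIN purchases c ON c.customer_id = p.id AND c.amount > 1816.82

Result:
name  | amount 
------+--------
Bob   | NULL   
Dave  | 1949.77
Eve   | NULL   
Grace | NULL   
Carol | NULL   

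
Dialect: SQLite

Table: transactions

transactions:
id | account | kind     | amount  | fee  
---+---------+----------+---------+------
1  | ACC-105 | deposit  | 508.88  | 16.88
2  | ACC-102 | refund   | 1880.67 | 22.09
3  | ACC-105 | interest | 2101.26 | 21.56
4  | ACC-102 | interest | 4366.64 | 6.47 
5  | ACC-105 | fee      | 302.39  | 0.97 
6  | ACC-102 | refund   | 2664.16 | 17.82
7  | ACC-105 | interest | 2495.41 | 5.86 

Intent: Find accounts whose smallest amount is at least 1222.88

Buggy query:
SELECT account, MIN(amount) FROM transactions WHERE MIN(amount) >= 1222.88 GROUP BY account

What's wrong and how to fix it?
Bug: Aggregates like MIN are computed per group after WHERE runs

Fix: Replace WHERE with HAVING after the GROUP BY

Corrected query:
SELECT account, MIN(amount) FROM transactions GROUP BY account HAVING MIN(amount) >= 1222.88

Result:
account | MIN(amount)
--------+------------
ACC-102 | 1880.67    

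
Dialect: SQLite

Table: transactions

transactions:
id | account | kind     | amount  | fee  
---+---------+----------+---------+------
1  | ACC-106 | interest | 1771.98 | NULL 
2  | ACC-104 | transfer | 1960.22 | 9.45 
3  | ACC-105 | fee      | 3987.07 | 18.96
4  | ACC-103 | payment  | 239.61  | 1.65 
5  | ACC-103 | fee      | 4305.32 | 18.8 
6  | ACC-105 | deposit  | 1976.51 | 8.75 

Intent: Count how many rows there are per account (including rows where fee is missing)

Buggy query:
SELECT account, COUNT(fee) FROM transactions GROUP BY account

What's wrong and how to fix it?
Bug: COUNT(fee) skips NULLs, so groups with missing fee are undercounted

Fix: Replace COUNT(fee) with COUNT(*)

Corrected query:
SELECT account, COUNT(*) FROM transactions GROUP BY account

Result:
account | COUNT(*)
--------+---------
ACC-103 | 2       
ACC-104 | 1       
ACC-105 | 2       
ACC-106 | 1       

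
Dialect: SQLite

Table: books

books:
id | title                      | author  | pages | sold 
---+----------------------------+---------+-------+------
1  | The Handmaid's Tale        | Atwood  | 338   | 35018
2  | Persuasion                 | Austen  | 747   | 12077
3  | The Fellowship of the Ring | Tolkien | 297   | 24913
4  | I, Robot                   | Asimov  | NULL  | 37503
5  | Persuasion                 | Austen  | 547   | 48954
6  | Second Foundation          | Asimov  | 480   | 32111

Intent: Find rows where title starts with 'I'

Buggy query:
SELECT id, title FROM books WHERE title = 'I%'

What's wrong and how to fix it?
Bug: '=' compares the literal string including the % character; pattern matching needs LIKE

Fix: Use LIKE for wildcard pattern matching

Corrected query:
SELECT id, title FROM books WHERE title LIKE 'I%'

Result:
id | title   
---+---------
4  | I, Robot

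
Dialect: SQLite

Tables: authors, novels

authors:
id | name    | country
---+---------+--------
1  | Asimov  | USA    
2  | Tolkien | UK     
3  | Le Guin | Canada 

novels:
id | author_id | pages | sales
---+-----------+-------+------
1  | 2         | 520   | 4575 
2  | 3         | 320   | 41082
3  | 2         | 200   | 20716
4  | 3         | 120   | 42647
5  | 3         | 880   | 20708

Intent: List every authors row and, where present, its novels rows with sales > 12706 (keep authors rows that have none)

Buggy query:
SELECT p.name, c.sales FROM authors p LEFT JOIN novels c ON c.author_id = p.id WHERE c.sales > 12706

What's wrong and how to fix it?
Bug: A WHERE condition on the right-hand table after LEFT JOIN drops unmatched parents

Fix: Put 'c.sales > 12706' in the JOIN's ON clause instead of WHERE

Corrected query:
SELECT p.name, c.sales FROM authors p LEFT JOIN novels c ON c.author_id = p.id AND c.sales > 12706

Result:
name    | sales
--------+------
Asimov  | NULL 
Tolkien | 20716
Le Guin | 20708
Le Guin | 41082
Le Guin | 42647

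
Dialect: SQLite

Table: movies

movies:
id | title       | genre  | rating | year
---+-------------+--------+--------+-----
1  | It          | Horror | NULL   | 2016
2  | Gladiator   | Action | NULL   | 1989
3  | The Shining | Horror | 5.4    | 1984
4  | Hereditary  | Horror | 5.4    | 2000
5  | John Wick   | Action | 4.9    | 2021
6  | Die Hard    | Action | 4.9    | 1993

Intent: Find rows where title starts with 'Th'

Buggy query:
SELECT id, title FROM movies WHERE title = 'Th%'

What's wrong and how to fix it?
Bug: Wildcards only work with LIKE; '=' treats '%' as a literal character

Fix: Replace '=' with LIKE so 'Th%' is treated as a pattern

Corrected query:
SELECT id, title FROM movies WHERE title LIKE 'Th%'

Result:
id | title      
---+------------
3  | The Shining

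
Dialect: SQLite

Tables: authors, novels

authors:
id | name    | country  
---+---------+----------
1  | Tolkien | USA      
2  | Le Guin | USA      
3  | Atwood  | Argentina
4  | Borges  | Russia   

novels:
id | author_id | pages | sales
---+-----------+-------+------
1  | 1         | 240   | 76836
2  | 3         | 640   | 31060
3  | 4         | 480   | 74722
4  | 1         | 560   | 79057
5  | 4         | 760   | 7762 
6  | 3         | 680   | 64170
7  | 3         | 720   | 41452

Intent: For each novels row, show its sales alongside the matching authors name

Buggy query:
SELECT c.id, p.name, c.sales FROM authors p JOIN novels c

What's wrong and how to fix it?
Bug: Missing join condition: each novels row is matched to all authors rows instead of just its own

Fix: Specify the join condition linking the foreign key to the parent id

Corrected query:
SELECT c.id, p.name, c.sales FROM authors p JOIN novels c ON c.author_id = p.id

Result:
id | name    | sales
---+---------+------
1  | Tolkien | 76836
2  | Atwood  | 31060
3  | Borges  | 74722
4  | Tolkien | 79057
5  | Borges  | 7762 
6  | Atwood  | 64170
7  | Atwood  | 41452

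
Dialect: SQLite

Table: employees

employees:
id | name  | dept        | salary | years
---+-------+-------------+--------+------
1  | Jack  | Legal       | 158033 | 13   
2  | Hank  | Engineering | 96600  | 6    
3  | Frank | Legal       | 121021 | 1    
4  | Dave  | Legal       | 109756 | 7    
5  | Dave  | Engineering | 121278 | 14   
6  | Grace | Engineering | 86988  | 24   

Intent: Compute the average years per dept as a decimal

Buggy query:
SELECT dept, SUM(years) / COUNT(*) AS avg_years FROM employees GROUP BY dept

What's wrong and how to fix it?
Bug: Both operands are integers, so '/' performs integer division and truncates

Fix: Multiply by 1.0 (or CAST to REAL) to force floating-point division

Corrected query:
SELECT dept, SUM(years) * 1.0 / COUNT(*) AS avg_years FROM employees GROUP BY dept

Result:
dept        | avg_years
------------+----------
Engineering | 14.666667
Legal       | 7        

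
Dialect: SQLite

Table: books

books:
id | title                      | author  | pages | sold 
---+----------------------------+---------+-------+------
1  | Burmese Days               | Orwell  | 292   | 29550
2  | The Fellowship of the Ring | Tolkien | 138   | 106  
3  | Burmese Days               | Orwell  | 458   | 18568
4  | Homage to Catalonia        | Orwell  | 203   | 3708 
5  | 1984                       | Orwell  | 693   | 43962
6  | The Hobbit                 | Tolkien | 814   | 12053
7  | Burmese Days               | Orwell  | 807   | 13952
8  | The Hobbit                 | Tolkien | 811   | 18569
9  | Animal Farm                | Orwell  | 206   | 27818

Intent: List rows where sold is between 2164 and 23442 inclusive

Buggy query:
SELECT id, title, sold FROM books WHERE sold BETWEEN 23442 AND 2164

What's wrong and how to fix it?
Bug: The bounds are reversed; BETWEEN a AND b requires a <= b to match anything

Fix: Swap the bounds so the smaller value comes first

Corrected query:
SELECT id, title, sold FROM books WHERE sold BETWEEN 2164 AND 23442

Result:
id | title               | sold 
---+---------------------+------
3  | Burmese Days        | 18568
4  | Homage to Catalonia | 3708 
6  | The Hobbit          | 12053
7  | Burmese Days        | 13952
8  | The Hobbit          | 18569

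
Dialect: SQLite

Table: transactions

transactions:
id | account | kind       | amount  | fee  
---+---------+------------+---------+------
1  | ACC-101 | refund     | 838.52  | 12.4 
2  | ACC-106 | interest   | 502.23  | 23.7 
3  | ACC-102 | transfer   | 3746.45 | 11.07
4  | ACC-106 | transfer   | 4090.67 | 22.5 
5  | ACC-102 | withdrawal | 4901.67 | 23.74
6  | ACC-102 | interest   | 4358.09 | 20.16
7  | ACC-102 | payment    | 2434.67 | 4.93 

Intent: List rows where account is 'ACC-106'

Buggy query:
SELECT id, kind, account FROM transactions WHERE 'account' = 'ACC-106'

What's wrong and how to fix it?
Bug: 'account' in single quotes is a string literal, not the column; the comparison is literal-vs-literal and never true

Fix: Remove the quotes around the column name (or use double quotes for an identifier)

Corrected query:
SELECT id, kind, account FROM transactions WHERE account = 'ACC-106'

Result:
id | kind     | account
---+----------+--------
2  | interest | ACC-106
4  | transfer | ACC-106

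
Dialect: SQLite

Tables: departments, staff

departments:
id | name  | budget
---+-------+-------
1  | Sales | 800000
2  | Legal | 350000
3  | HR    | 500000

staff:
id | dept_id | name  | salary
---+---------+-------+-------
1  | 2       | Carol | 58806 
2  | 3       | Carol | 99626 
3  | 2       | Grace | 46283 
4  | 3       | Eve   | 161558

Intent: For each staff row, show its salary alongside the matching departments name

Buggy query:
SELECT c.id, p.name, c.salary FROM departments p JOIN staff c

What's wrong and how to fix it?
Bug: JOIN with no ON clause produces a cartesian product; every staff row pairs with every departments row

Fix: Specify the join condition linking the foreign key to the parent id

Corrected query:
SELECT c.id, p.name, c.salary FROM departments p JOIN staff c ON c.dept_id = p.id

Result:
id | name  | salary
---+-------+-------
1  | Legal | 58806 
2  | HR    | 99626 
3  | Legal | 46283 
4  | HR    | 161558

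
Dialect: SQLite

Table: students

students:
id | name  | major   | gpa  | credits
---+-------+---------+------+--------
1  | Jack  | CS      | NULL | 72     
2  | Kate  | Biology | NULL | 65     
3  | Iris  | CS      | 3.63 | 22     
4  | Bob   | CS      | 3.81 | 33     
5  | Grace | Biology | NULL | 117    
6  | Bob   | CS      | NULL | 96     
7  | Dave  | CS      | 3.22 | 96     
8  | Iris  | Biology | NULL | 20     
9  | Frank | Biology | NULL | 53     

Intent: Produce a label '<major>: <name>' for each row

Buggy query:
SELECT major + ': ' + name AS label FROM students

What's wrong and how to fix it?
Bug: SQLite uses || for string concatenation; + coerces text to numbers (yielding 0)

Fix: Use the || operator for string concatenation

Corrected query:
SELECT major || ': ' || name AS label FROM students

Result:
label         
--------------
CS: Jack      
Biology: Kate 
CS: Iris      
CS: Bob       
Biology: Grace
CS: Bob       
CS: Dave      
Biology: Iris 
Biology: Frank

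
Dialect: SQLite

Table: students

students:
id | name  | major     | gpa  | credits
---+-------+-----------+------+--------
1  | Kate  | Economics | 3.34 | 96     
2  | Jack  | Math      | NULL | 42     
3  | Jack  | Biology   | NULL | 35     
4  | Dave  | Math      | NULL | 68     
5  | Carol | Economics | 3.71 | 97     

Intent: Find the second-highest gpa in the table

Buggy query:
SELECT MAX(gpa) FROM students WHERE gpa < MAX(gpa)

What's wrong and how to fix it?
Bug: The inner MAX is an aggregate inside WHERE, which is not allowed

Fix: Compute the overall MAX in a subquery, then take MAX of rows below it

Corrected query:
SELECT MAX(gpa) FROM students WHERE gpa < (SELECT MAX(gpa) FROM students)

Result:
MAX(gpa)
--------
3.34    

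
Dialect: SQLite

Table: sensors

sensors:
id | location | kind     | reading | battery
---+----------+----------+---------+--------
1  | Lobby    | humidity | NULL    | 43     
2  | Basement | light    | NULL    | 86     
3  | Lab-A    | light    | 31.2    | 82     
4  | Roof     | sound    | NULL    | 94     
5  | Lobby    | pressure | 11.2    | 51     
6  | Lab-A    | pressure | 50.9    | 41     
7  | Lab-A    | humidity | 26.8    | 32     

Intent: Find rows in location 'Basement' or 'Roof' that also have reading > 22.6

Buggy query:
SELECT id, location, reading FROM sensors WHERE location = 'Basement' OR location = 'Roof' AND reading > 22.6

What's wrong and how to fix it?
Bug: AND binds tighter than OR, so this parses as location = 'Basement' OR (location = 'Roof' AND reading > 22.6)

Fix: Add parentheses around the OR so the AND applies to both alternatives

Corrected query:
SELECT id, location, reading FROM sensors WHERE (location = 'Basement' OR location = 'Roof') AND reading > 22.6

Result:
(no rows)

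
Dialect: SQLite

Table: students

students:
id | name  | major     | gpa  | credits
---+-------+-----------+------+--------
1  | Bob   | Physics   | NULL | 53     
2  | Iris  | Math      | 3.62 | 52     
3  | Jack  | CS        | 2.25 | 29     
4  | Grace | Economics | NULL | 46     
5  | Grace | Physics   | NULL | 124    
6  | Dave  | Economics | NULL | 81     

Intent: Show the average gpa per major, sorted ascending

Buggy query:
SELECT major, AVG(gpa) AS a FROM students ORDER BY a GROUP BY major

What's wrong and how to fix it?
Bug: ORDER BY appears before GROUP BY; SQL clause order requires GROUP BY first

Fix: Move ORDER BY to the end, after GROUP BY

Corrected query:
SELECT major, AVG(gpa) AS a FROM students GROUP BY major ORDER BY a

Result:
major     | a   
----------+-----
Economics | NULL
Physics   | NULL
CS        | 2.25
Math      | 3.62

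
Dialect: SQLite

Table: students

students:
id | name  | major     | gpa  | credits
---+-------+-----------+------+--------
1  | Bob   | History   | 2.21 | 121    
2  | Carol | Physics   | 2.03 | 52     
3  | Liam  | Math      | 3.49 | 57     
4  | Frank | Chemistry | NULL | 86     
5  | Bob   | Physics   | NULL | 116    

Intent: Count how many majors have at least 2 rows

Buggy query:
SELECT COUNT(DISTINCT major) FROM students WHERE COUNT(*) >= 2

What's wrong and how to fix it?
Bug: WHERE filters individual rows, not groups, so a group-level COUNT is invalid there

Fix: Group first with HAVING COUNT(*) >= 2, then COUNT the resulting groups

Corrected query:
SELECT COUNT(*) FROM (SELECT major FROM students GROUP BY major HAVING COUNT(*) >= 2)

Result:
COUNT(*)
--------
1       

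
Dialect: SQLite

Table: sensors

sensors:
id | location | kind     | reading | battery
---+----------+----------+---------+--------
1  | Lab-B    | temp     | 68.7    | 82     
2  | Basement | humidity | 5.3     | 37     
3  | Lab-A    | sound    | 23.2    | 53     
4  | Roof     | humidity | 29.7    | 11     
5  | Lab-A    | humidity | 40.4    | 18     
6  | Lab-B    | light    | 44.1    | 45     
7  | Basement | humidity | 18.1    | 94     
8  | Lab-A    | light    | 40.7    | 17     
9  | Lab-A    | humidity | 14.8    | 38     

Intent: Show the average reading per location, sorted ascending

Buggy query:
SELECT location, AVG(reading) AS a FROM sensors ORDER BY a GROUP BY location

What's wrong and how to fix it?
Bug: GROUP BY must precede ORDER BY

Fix: Move ORDER BY to the end, after GROUP BY

Corrected query:
SELECT location, AVG(reading) AS a FROM sensors GROUP BY location ORDER BY a

Result:
location | a     
---------+-------
Basement | 11.7  
Roof     | 29.7  
Lab-A    | 29.775
Lab-B    | 56.4  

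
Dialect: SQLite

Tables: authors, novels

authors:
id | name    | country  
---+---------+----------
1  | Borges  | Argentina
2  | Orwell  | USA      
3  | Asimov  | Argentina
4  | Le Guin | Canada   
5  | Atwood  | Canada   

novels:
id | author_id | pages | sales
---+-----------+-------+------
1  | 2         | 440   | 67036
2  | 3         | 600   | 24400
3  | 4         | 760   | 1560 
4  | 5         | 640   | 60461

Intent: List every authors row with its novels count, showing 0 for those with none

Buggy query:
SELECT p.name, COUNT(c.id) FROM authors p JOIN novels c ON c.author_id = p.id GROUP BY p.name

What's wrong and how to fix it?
Bug: An inner join excludes parents with zero children

Fix: Switch to LEFT JOIN to retain unmatched parent rows

Corrected query:
SELECT p.name, COUNT(c.id) FROM authors p LEFT JOIN novels c ON c.author_id = p.id GROUP BY p.name

Result:
name    | COUNT(c.id)
--------+------------
Asimov  | 1          
Atwood  | 1          
Borges  | 0          
Le Guin | 1          
Orwell  | 1          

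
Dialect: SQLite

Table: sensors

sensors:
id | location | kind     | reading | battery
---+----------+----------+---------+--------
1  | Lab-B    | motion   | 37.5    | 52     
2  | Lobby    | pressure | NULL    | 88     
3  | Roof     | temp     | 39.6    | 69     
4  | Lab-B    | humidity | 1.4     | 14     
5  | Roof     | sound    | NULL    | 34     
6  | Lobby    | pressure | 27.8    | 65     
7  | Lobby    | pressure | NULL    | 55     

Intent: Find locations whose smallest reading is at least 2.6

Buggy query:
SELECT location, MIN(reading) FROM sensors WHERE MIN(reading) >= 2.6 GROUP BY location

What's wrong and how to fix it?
Bug: Aggregates like MIN are computed per group after WHERE runs

Fix: Use HAVING for the per-group MIN condition

Corrected query:
SELECT location, MIN(reading) FROM sensors GROUP BY location HAVING MIN(reading) >= 2.6

Result:
location | MIN(reading)
---------+-------------
Lobby    | 27.8        
Roof     | 39.6        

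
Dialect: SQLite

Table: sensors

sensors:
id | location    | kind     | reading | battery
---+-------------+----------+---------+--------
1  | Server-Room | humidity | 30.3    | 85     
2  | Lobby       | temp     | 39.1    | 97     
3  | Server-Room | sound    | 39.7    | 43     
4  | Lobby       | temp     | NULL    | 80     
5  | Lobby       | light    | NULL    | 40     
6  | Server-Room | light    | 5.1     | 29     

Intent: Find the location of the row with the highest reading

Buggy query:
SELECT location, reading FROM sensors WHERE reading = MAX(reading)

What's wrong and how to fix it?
Bug: MAX(reading) is an aggregate and cannot be used directly in WHERE

Fix: Use a subquery: WHERE reading = (SELECT MAX(reading) FROM sensors)

Corrected query:
SELECT location, reading FROM sensors WHERE reading = (SELECT MAX(reading) FROM sensors)

Result:
location    | reading
------------+--------
Server-Room | 39.7   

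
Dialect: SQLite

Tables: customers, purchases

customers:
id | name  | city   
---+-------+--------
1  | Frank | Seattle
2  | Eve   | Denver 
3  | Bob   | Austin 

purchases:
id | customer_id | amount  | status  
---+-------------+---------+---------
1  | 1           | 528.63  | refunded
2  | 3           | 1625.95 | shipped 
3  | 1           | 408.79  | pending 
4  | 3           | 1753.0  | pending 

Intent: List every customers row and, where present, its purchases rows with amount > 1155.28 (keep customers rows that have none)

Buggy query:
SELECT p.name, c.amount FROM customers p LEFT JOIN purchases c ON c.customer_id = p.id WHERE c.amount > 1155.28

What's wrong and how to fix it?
Bug: Filtering c.amount in WHERE discards the NULL rows produced by LEFT JOIN, turning it into an inner join

Fix: Move the right-table condition into the ON clause so unmatched parents are kept

Corrected query:
SELECT p.name, c.amount FROM customers p LEFT JOIN purchases c ON c.customer_id = p.id AND c.amount > 1155.28

Result:
name  | amount 
------+--------
Frank | NULL   
Eve   | NULL   
Bob   | 1625.95
Bob   | 1753   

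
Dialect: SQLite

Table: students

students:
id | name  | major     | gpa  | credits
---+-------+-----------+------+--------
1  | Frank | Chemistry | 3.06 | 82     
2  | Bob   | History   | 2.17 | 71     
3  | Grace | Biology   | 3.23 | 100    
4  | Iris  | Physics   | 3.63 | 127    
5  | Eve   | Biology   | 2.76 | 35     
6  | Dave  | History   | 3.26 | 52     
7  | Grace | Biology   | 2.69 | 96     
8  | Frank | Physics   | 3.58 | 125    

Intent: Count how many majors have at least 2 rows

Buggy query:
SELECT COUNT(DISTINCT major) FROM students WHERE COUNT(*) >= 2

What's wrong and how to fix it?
Bug: WHERE filters individual rows, not groups, so a group-level COUNT is invalid there

Fix: Use a subquery that GROUPs and filters with HAVING, then count its rows

Corrected query:
SELECT COUNT(*) FROM (SELECT major FROM students GROUP BY major HAVING COUNT(*) >= 2)

Result:
COUNT(*)
--------
3       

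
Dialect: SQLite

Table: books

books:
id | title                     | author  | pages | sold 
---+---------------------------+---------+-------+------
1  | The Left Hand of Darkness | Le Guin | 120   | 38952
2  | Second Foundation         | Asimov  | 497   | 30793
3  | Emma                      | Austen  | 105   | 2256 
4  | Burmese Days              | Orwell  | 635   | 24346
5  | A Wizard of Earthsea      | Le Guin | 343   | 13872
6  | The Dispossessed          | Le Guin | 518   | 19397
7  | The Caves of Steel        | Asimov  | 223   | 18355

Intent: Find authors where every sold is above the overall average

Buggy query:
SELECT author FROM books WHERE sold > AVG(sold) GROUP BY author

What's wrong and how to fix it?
Bug: AVG() is an aggregate; it can't sit directly in WHERE

Fix: Use a subquery for AVG and a HAVING MIN(...) filter so the condition holds for every row in the group

Corrected query:
SELECT author FROM books GROUP BY author HAVING MIN(sold) > (SELECT AVG(sold) FROM books)

Result:
author
------
Orwell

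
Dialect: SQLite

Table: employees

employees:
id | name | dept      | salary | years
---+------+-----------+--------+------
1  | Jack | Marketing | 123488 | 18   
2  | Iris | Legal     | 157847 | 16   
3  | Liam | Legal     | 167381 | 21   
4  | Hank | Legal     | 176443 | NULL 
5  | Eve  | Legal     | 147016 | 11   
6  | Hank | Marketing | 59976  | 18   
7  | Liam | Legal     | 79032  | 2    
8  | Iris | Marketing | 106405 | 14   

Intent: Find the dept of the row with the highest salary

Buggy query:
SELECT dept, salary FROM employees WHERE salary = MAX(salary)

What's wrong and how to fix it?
Bug: MAX(salary) is an aggregate and cannot be used directly in WHERE

Fix: Wrap MAX in a scalar subquery so WHERE compares against a single value

Corrected query:
SELECT dept, salary FROM employees WHERE salary = (SELECT MAX(salary) FROM employees)

Result:
dept  | salary
------+-------
Legal | 176443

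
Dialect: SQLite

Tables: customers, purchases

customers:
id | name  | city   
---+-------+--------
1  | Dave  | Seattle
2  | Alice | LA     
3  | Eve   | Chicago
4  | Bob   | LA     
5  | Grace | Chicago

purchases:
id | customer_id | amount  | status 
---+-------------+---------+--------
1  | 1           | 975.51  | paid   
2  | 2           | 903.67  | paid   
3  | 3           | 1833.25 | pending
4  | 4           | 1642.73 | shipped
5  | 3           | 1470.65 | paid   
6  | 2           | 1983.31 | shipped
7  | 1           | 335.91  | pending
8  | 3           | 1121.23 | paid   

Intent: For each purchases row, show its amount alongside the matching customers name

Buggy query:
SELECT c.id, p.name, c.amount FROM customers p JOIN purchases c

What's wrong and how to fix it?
Bug: Missing join condition: each purchases row is matched to all customers rows instead of just its own

Fix: Add ON c.customer_id = p.id to the JOIN

Corrected query:
SELECT c.id, p.name, c.amount FROM customers p JOIN purchases c ON c.customer_id = p.id

Result:
id | name  | amount 
---+-------+--------
1  | Dave  | 975.51 
2  | Alice | 903.67 
3  | Eve   | 1833.25
4  | Bob   | 1642.73
5  | Eve   | 1470.65
6  | Alice | 1983.31
7  | Dave  | 335.91 
8  | Eve   | 1121.23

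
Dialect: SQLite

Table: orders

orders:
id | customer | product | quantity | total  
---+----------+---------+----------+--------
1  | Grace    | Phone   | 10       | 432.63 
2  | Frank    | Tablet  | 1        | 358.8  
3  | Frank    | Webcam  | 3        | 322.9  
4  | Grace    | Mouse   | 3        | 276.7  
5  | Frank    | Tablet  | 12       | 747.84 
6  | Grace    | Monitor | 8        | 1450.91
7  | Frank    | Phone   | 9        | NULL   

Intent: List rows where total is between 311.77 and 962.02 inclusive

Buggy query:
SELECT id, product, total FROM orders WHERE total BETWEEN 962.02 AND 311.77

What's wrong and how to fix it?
Bug: BETWEEN expects the lower bound first; with 962.02 AND 311.77 the range is empty

Fix: Swap the bounds so the smaller value comes first

Corrected query:
SELECT id, product, total FROM orders WHERE total BETWEEN 311.77 AND 962.02

Result:
id | product | total 
---+---------+-------
1  | Phone   | 432.63
2  | Tablet  | 358.8 
3  | Webcam  | 322.9 
5  | Tablet  | 747.84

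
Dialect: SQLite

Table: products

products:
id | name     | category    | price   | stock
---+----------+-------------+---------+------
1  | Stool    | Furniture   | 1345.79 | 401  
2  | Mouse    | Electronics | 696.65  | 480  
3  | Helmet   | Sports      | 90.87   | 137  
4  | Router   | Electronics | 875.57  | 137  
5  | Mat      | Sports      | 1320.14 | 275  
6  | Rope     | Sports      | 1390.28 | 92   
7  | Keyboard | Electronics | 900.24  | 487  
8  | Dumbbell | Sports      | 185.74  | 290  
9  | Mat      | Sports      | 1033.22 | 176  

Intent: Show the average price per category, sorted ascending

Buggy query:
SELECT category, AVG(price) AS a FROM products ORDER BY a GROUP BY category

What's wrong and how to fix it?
Bug: ORDER BY appears before GROUP BY; SQL clause order requires GROUP BY first

Fix: Move ORDER BY to the end, after GROUP BY

Corrected query:
SELECT category, AVG(price) AS a FROM products GROUP BY category ORDER BY a

Result:
category    | a         
------------+-----------
Sports      | 804.05    
Electronics | 824.153333
Furniture   | 1345.79   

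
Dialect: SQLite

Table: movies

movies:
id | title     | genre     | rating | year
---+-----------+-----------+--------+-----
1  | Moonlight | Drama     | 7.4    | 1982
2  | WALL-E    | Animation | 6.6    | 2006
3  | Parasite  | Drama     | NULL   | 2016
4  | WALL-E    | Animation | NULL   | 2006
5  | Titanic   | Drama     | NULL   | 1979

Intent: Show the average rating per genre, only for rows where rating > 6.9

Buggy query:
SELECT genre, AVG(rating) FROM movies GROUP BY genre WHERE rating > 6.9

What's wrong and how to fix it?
Bug: WHERE cannot follow GROUP BY

Fix: Place WHERE between FROM and GROUP BY

Corrected query:
SELECT genre, AVG(rating) FROM movies WHERE rating > 6.9 GROUP BY genre

Result:
genre | AVG(rating)
------+------------
Drama | 7.4        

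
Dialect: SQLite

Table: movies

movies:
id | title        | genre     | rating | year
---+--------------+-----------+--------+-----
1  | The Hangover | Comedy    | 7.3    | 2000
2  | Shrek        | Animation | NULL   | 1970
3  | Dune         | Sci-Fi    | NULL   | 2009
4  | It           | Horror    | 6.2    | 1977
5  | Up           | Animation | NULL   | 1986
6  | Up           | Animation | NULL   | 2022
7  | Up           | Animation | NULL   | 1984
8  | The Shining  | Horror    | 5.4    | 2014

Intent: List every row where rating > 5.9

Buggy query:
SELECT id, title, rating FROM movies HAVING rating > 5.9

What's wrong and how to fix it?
Bug: This is a non-aggregate query (no GROUP BY, no aggregates), so in SQLite the HAVING clause is invalid here; a row-level condition belongs in WHERE

Fix: Replace HAVING with WHERE since the condition applies to individual rows

Corrected query:
SELECT id, title, rating FROM movies WHERE rating > 5.9

Result:
id | title        | rating
---+--------------+-------
1  | The Hangover | 7.3   
4  | It           | 6.2   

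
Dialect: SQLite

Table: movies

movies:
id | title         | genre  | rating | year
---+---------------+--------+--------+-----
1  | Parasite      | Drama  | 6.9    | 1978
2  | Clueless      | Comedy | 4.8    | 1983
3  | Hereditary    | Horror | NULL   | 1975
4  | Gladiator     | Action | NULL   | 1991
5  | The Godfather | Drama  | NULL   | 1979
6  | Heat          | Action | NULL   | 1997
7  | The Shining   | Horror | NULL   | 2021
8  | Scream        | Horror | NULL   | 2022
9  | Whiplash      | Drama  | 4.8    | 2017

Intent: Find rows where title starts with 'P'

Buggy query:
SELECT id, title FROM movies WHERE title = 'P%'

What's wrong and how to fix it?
Bug: '=' compares the literal string including the % character; pattern matching needs LIKE

Fix: Replace '=' with LIKE so 'P%' is treated as a pattern

Corrected query:
SELECT id, title FROM movies WHERE title LIKE 'P%'

Result:
id | title   
---+---------
1  | Parasite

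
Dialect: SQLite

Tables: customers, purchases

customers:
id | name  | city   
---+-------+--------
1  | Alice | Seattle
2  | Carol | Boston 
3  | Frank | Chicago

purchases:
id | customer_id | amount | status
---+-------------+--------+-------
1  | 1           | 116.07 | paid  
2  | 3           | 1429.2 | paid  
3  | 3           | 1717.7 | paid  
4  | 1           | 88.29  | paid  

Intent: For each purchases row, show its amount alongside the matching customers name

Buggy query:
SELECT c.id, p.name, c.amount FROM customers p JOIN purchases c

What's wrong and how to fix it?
Bug: JOIN with no ON clause produces a cartesian product; every purchases row pairs with every customers row

Fix: Add ON c.customer_id = p.id to the JOIN

Corrected query:
SELECT c.id, p.name, c.amount FROM customers p JOIN purchases c ON c.customer_id = p.id

Result:
id | name  | amount
---+-------+-------
1  | Alice | 116.07
2  | Frank | 1429.2
3  | Frank | 1717.7
4  | Alice | 88.29 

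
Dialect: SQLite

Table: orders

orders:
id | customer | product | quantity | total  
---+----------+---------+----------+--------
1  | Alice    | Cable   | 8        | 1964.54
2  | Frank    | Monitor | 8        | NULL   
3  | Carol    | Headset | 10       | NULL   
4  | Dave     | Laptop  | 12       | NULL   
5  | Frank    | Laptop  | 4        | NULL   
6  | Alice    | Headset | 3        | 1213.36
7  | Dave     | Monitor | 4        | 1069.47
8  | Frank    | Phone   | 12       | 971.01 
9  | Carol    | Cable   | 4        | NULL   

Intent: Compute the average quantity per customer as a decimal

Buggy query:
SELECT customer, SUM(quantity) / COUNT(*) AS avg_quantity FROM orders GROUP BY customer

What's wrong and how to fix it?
Bug: SUM(quantity) and COUNT(*) are both integers; the division truncates the fractional part

Fix: Cast one side to REAL so the division keeps the fractional part

Corrected query:
SELECT customer, SUM(quantity) * 1.0 / COUNT(*) AS avg_quantity FROM orders GROUP BY customer

Result:
customer | avg_quantity
---------+-------------
Alice    | 5.5         
Carol    | 7           
Dave     | 8           
Frank    | 8           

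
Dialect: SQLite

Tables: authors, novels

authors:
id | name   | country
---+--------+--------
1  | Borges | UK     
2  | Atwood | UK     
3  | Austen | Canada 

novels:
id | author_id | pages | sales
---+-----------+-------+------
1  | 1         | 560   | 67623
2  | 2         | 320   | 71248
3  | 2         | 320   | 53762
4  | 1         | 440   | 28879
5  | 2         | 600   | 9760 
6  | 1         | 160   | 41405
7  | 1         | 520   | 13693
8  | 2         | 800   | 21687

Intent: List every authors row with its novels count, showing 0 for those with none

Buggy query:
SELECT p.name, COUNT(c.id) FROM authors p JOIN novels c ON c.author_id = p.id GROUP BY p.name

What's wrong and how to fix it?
Bug: INNER JOIN drops authors rows that have no matching novels rows

Fix: Switch to LEFT JOIN to retain unmatched parent rows

Corrected query:
SELECT p.name, COUNT(c.id) FROM authors p LEFT JOIN novels c ON c.author_id = p.id GROUP BY p.name

Result:
name   | COUNT(c.id)
-------+------------
Atwood | 4          
Austen | 0          
Borges | 4          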